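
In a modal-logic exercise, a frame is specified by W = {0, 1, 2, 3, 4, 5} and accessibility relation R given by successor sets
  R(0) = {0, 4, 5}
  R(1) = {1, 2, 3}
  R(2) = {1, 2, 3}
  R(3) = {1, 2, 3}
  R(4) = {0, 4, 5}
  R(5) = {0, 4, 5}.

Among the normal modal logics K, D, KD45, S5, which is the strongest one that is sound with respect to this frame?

S5

Serial (axiom D): yes — every world has a successor (e.g. 0 R 0).
Euclidean (axiom 5): yes — any two successors of a common world are R-related.
Transitive (axiom 4): yes — every two-step R-path is closed by a direct edge.
Reflexive (axiom T): yes — every world is R-related to itself.
So F validates K, D, KD45, S5. The strongest is S5.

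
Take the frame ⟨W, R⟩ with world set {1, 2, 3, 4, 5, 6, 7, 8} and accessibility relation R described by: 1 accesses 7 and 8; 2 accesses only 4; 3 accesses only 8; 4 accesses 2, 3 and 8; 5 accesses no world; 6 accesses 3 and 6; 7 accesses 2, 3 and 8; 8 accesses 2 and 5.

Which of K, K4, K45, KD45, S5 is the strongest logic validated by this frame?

K

Transitive (axiom 4): no — 1 R 7 and 7 R 2, but not 1 R 2.
Euclidean (axiom 5): no — 1 R 8 and 1 R 7, but not 8 R 7.
Serial (axiom D): no — 5 has no R-successor.
Reflexive (axiom T): no — 1 is not related to itself.
So F validates K; K4 would additionally require R to be transitive. The strongest is K.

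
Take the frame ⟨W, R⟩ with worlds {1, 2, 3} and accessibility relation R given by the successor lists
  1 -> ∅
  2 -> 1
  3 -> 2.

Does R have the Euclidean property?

Euclidean: no — 2 R 1 and 2 R 1, but not 1 R 1.

No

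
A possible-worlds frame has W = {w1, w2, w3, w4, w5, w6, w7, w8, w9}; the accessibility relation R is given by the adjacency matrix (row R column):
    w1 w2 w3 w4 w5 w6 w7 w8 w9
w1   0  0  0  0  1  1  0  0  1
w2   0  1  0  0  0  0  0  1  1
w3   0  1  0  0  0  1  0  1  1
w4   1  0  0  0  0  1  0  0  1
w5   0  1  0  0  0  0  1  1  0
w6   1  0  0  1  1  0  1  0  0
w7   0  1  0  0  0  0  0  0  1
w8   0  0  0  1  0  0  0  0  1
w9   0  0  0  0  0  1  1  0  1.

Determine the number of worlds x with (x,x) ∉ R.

Enumerating: w1, w3, w4, w5, w6, w7, w8.

7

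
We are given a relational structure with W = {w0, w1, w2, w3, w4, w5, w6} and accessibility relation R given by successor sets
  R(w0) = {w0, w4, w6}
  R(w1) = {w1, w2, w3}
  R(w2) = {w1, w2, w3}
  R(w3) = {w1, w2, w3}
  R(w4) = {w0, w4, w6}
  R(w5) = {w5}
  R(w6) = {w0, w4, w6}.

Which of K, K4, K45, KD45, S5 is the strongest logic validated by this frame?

S5

Transitive (axiom 4): yes — every two-step R-path is closed by a direct edge.
Euclidean (axiom 5): yes — any two successors of a common world are R-related.
Serial (axiom D): yes — every world has a successor (e.g. w0 R w0).
Reflexive (axiom T): yes — every world is R-related to itself.
So F validates K, K4, K45, KD45, S5. The strongest is S5.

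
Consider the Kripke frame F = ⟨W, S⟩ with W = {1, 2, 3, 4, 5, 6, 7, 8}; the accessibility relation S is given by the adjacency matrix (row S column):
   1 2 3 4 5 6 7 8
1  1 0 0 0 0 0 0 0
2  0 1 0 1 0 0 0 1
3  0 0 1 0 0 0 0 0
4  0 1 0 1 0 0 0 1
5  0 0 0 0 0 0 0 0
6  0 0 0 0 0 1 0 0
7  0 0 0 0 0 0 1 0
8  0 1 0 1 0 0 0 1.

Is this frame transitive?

Transitive: yes — every two-step S-path is closed by a direct edge.

Yes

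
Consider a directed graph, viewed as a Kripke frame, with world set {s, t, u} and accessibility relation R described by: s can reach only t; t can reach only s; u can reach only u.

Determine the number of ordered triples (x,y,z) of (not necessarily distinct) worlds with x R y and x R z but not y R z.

Enumerating: (s,t,t), (t,s,s).

2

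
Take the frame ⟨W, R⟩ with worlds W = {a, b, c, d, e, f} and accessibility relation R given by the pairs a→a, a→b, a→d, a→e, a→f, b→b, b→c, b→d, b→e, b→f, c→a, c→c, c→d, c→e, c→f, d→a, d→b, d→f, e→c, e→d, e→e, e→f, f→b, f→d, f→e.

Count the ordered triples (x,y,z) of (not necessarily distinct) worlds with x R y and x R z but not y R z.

Enumerating: (a,b,a), (a,d,d), (a,d,e), (a,e,a), (a,e,b), (a,f,a), (a,f,f), (b,c,b), (b,d,c), (b,d,d), (b,d,e), (b,e,b), … and 21 more.
Total: 33.

33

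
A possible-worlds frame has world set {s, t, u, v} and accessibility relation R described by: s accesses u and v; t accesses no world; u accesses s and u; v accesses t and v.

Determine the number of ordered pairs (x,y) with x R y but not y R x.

2

Enumerating: (s,v), (v,t).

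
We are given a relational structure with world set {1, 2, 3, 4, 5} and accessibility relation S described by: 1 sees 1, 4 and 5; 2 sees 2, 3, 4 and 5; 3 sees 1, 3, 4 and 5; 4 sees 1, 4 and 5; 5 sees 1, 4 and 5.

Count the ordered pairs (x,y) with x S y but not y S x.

Enumerating: (2,3), (2,4), (2,5), (3,1), (3,4), (3,5).

6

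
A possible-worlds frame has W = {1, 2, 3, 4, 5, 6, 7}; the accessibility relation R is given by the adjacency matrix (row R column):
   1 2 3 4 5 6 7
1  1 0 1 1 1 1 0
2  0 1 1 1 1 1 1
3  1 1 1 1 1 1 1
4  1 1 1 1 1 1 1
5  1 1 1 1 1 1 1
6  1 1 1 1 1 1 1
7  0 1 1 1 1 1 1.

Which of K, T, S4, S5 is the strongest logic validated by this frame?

T

Reflexive (axiom T): yes — every world is R-related to itself.
Transitive (axiom 4): no — 1 R 3 and 3 R 2, but not 1 R 2.
Euclidean (axiom 5): no — 3 R 1 and 3 R 2, but not 1 R 2.
So F validates K, T; S4 would additionally require R to be transitive. The strongest is T.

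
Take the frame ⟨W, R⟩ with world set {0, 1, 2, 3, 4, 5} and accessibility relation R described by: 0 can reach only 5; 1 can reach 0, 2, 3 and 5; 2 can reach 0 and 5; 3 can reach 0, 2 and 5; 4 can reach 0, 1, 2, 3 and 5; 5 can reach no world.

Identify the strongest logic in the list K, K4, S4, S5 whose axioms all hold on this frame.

Transitive (axiom 4): yes — every two-step R-path is closed by a direct edge.
Reflexive (axiom T): no — 0 is not related to itself.
Euclidean (axiom 5): no — 1 R 0 and 1 R 2, but not 0 R 2.
So F validates K, K4; S4 would additionally require R to be reflexive. The strongest is K4.

K4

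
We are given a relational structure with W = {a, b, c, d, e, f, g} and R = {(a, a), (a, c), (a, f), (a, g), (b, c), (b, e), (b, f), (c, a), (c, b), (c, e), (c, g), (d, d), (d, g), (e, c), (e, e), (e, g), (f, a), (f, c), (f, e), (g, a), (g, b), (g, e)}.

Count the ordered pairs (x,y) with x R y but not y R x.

7

Enumerating: (b,e), (b,f), (c,g), (d,g), (f,c), (f,e), (g,b).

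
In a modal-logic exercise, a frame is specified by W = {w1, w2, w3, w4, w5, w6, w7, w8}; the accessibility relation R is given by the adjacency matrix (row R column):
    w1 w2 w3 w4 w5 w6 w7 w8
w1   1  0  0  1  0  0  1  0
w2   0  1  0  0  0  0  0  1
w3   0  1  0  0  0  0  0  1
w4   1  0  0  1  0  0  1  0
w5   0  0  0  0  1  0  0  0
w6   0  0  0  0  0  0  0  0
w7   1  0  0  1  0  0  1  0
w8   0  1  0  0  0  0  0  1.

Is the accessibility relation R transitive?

Yes

Transitive: yes — every two-step R-path is closed by a direct edge.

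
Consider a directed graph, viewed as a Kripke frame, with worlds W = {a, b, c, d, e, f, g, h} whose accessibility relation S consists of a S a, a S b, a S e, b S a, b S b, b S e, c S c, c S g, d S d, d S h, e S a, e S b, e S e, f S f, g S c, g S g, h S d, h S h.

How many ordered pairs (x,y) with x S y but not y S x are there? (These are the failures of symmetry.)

0

S is symmetric; there are no such tuples.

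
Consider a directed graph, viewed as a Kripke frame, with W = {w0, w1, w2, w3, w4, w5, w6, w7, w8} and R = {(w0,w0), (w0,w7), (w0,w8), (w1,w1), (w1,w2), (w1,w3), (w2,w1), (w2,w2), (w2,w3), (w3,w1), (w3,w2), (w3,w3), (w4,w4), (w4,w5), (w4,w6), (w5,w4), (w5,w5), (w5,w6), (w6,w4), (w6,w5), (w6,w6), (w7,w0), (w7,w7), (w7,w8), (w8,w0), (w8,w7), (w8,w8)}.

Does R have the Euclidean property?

Yes

Euclidean: yes — any two successors of a common world are R-related.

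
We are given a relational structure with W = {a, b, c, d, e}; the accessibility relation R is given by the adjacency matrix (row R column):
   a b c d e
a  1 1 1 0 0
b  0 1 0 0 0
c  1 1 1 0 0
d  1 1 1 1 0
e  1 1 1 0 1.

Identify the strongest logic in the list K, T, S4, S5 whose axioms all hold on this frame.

Reflexive (axiom T): yes — every world is R-related to itself.
Transitive (axiom 4): yes — every two-step R-path is closed by a direct edge.
Euclidean (axiom 5): no — a R b and a R c, but not b R c.
So F validates K, T, S4; S5 would additionally require R to be Euclidean. The strongest is S4.

S4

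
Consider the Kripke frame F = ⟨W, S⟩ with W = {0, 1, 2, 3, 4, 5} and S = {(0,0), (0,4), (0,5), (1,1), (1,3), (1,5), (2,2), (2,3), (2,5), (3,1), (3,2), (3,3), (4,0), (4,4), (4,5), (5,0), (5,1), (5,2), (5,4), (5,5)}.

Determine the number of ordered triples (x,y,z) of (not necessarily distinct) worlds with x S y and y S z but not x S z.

16

Enumerating: (0,5,1), (0,5,2), (1,3,2), (1,5,0), (1,5,2), (1,5,4), (2,3,1), (2,5,0), (2,5,1), (2,5,4), (3,1,5), (3,2,5), (4,5,1), (4,5,2), (5,1,3), (5,2,3).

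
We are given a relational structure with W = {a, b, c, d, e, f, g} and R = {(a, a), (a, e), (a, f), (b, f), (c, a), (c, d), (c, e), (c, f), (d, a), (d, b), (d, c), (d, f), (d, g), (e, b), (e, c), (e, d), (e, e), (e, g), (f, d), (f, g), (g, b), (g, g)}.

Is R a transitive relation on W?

Transitive: no — a R e and e R b, but not a R b.

No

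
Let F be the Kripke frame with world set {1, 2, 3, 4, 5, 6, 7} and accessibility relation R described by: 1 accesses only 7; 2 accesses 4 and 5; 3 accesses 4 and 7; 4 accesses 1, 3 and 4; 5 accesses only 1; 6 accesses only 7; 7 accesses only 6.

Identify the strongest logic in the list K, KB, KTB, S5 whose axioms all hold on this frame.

Symmetric (axiom B): no — 1 R 7 but not 7 R 1.
Reflexive (axiom T): no — 1 is not related to itself.
Euclidean (axiom 5): no — 2 R 4 and 2 R 5, but not 4 R 5.
So F validates K; KB would additionally require R to be symmetric. The strongest is K.

K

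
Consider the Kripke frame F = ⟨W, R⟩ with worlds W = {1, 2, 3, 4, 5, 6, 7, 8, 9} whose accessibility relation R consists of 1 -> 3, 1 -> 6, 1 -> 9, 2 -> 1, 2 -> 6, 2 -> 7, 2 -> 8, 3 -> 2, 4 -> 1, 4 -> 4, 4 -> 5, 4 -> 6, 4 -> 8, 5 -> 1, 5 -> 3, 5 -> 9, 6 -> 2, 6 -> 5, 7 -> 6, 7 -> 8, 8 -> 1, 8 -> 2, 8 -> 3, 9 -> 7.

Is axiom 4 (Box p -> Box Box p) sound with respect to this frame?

No

By correspondence theory, 4 is valid on a frame iff R is transitive.
Transitive: no — 1 R 3 and 3 R 2, but not 1 R 2.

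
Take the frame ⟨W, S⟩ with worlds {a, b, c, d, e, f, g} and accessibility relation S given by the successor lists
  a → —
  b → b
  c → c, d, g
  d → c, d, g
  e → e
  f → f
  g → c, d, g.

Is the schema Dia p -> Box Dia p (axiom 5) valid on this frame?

Yes

By correspondence theory, 5 is valid on a frame iff S is Euclidean.
Euclidean: yes — any two successors of a common world are S-related.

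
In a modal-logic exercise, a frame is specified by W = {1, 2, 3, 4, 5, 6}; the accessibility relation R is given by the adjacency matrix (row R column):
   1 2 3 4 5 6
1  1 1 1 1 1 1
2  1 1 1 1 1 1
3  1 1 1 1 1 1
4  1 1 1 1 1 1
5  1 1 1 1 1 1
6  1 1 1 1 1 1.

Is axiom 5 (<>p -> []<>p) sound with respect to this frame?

The schema 5 characterises exactly the Euclidean frames.
Euclidean: yes — any two successors of a common world are R-related.

Yes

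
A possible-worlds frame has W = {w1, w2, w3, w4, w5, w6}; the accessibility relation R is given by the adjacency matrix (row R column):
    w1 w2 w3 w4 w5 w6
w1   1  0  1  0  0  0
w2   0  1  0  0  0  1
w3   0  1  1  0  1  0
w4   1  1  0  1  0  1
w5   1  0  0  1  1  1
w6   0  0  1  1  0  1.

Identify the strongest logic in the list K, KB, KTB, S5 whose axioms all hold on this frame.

K

Symmetric (axiom B): no — w1 R w3 but not w3 R w1.
Reflexive (axiom T): yes — every world is R-related to itself.
Euclidean (axiom 5): no — w3 R w2 and w3 R w5, but not w2 R w5.
So F validates K; KB would additionally require R to be symmetric. The strongest is K.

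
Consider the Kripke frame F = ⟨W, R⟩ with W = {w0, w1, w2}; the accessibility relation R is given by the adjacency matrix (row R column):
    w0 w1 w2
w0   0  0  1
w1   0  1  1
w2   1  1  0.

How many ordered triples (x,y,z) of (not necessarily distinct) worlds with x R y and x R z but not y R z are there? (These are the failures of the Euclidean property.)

Enumerating: (w0,w2,w2), (w1,w2,w2), (w2,w0,w0), (w2,w0,w1), (w2,w1,w0).

5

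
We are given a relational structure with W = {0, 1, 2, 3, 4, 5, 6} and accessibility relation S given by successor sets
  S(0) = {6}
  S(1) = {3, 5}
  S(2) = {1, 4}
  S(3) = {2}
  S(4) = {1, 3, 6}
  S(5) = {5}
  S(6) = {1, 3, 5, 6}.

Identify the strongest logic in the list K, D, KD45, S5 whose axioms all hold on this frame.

Serial (axiom D): yes — every world has a successor (e.g. 0 S 6).
Euclidean (axiom 5): no — 1 S 3 and 1 S 5, but not 3 S 5.
Transitive (axiom 4): no — 0 S 6 and 6 S 1, but not 0 S 1.
Reflexive (axiom T): no — 0 is not related to itself.
So F validates K, D; KD45 would additionally require S to be Euclidean and transitive. The strongest is D.

D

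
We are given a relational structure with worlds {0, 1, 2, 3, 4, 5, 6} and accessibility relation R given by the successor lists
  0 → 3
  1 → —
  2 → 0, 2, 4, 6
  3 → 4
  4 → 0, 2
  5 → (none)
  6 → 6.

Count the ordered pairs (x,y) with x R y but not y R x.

Enumerating: (0,3), (2,0), (2,6), (3,4), (4,0).

5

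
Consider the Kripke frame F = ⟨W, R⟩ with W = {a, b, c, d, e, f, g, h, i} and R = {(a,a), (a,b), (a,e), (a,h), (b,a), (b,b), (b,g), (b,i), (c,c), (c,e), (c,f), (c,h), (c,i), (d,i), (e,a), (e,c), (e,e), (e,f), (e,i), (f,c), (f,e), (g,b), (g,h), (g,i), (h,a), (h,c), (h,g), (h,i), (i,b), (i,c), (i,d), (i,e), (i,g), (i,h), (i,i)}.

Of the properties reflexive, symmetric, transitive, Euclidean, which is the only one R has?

symmetric

Reflexive: no — d is not related to itself.
Symmetric: yes — every pair in R has its reverse in R.
Transitive: no — a R b and b R g, but not a R g.
Euclidean: no — a R b and a R e, but not b R e.
Only symmetric holds.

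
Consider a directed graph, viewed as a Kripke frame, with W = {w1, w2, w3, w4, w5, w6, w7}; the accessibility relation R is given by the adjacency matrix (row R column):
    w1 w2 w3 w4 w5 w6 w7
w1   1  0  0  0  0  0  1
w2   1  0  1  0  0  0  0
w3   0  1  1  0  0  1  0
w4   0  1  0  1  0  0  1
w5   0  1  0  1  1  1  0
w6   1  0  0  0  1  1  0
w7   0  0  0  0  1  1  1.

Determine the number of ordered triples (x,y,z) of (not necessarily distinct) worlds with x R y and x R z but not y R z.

25

Enumerating: (w1,w7,w1), (w2,w1,w3), (w2,w3,w1), (w3,w2,w2), (w3,w2,w6), (w3,w6,w2), (w3,w6,w3), (w4,w2,w2), (w4,w2,w4), (w4,w2,w7), (w4,w7,w2), (w4,w7,w4), … and 13 more.
Total: 25.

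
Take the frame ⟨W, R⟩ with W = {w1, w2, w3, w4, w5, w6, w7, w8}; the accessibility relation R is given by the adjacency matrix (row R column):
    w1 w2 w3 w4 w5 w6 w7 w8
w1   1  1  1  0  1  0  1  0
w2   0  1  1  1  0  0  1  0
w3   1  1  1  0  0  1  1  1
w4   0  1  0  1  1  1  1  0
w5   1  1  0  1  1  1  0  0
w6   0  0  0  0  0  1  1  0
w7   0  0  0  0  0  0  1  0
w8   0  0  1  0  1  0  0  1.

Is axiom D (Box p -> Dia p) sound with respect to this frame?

The schema D characterises exactly the serial frames.
Serial: yes — every world has a successor (e.g. w1 R w1).

Yes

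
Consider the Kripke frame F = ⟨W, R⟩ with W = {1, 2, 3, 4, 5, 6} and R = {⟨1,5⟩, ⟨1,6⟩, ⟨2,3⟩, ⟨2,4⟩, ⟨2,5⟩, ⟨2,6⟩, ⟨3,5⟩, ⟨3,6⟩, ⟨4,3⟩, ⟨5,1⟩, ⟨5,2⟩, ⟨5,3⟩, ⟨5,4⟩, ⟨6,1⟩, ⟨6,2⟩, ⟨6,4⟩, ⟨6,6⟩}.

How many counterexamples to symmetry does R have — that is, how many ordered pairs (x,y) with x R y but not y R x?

Enumerating: (2,3), (2,4), (3,6), (4,3), (5,4), (6,4).

6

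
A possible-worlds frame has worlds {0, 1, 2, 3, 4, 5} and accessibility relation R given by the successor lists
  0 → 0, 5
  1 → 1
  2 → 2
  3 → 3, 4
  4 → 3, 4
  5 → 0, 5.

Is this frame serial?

Serial: yes — every world has a successor (e.g. 0 R 0).

Yes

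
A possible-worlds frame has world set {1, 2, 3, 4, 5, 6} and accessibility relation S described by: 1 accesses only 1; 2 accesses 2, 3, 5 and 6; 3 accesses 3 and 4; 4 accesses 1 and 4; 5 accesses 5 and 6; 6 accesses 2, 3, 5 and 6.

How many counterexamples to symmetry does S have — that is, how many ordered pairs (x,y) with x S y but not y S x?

Enumerating: (2,3), (2,5), (3,4), (4,1), (6,3).

5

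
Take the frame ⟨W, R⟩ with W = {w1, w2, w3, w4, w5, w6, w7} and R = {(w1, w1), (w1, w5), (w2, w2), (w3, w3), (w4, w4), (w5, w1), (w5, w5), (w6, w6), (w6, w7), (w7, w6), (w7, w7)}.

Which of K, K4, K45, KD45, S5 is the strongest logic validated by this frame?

Transitive (axiom 4): yes — every two-step R-path is closed by a direct edge.
Euclidean (axiom 5): yes — any two successors of a common world are R-related.
Serial (axiom D): yes — every world has a successor (e.g. w1 R w1).
Reflexive (axiom T): yes — every world is R-related to itself.
So F validates K, K4, K45, KD45, S5. The strongest is S5.

S5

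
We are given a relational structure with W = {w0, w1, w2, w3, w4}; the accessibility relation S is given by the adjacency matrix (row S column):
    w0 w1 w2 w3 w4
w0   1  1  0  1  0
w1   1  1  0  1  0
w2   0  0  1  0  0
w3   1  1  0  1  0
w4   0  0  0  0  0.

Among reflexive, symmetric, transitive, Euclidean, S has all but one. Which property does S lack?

reflexive

Reflexive: no — w4 is not related to itself.
Symmetric: yes — every pair in S has its reverse in S.
Transitive: yes — every two-step S-path is closed by a direct edge.
Euclidean: yes — any two successors of a common world are S-related.
Only reflexive fails.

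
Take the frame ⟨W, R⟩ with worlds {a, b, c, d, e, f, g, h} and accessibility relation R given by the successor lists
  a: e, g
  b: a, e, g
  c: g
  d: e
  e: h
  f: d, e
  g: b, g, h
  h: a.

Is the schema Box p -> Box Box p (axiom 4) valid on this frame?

No

The schema 4 characterises exactly the transitive frames.
Transitive: no — a R e and e R h, but not a R h.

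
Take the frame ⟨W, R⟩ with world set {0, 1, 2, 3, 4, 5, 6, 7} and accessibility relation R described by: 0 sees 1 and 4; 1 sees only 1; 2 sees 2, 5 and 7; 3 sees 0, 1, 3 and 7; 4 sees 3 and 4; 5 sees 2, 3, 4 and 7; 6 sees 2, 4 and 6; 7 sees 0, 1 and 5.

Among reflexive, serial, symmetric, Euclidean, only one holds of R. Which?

Reflexive: no — 0 is not related to itself.
Serial: yes — every world has a successor (e.g. 0 R 1).
Symmetric: no — 0 R 1 but not 1 R 0.
Euclidean: no — 0 R 1 and 0 R 4, but not 1 R 4.
Only serial holds.

serial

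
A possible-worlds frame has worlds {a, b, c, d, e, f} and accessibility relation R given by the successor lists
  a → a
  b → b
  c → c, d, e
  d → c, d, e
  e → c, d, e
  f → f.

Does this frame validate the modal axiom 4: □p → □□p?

By correspondence theory, 4 is valid on a frame iff R is transitive.
Transitive: yes — every two-step R-path is closed by a direct edge.

Yes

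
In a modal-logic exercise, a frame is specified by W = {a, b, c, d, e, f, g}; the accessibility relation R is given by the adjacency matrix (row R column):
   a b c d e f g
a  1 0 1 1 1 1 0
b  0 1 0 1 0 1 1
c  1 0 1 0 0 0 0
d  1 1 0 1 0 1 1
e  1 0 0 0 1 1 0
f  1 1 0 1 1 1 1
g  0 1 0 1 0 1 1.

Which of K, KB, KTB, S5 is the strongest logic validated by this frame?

Symmetric (axiom B): yes — every pair in R has its reverse in R.
Reflexive (axiom T): yes — every world is R-related to itself.
Euclidean (axiom 5): no — a R c and a R d, but not c R d.
So F validates K, KB, KTB; S5 would additionally require R to be Euclidean. The strongest is KTB.

KTB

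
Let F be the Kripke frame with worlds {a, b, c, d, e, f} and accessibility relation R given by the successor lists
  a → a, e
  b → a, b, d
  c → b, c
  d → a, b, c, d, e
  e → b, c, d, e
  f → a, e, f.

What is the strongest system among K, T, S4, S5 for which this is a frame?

T

Reflexive (axiom T): yes — every world is R-related to itself.
Transitive (axiom 4): no — a R e and e R b, but not a R b.
Euclidean (axiom 5): no — b R a and b R d, but not a R d.
So F validates K, T; S4 would additionally require R to be transitive. The strongest is T.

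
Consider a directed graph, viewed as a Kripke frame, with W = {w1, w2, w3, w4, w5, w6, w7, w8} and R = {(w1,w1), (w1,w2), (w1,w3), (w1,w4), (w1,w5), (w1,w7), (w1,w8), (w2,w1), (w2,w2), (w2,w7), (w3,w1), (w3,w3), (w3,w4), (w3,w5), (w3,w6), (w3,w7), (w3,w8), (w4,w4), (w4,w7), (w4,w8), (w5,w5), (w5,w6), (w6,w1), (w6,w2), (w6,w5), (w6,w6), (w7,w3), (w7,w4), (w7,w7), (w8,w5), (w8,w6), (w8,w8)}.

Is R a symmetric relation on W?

No

Symmetric: no — w1 R w4 but not w4 R w1.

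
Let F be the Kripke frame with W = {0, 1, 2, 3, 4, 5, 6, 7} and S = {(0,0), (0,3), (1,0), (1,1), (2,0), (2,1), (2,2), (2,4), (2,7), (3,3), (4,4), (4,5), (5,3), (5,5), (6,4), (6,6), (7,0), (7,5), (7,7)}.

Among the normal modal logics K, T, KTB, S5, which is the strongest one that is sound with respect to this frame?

Reflexive (axiom T): yes — every world is S-related to itself.
Symmetric (axiom B): no — 0 S 3 but not 3 S 0.
Euclidean (axiom 5): no — 2 S 0 and 2 S 1, but not 0 S 1.
So F validates K, T; KTB would additionally require S to be symmetric. The strongest is T.

T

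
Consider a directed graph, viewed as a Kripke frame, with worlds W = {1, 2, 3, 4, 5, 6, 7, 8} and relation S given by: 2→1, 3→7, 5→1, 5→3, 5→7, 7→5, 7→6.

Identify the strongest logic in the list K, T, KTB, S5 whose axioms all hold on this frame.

Reflexive (axiom T): no — 1 is not related to itself.
Symmetric (axiom B): no — 2 S 1 but not 1 S 2.
Euclidean (axiom 5): no — 5 S 1 and 5 S 3, but not 1 S 3.
So F validates K; T would additionally require S to be reflexive. The strongest is K.

K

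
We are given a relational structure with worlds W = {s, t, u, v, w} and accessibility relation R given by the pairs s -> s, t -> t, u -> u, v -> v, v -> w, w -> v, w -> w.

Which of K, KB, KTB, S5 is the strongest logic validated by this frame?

Symmetric (axiom B): yes — every pair in R has its reverse in R.
Reflexive (axiom T): yes — every world is R-related to itself.
Euclidean (axiom 5): yes — any two successors of a common world are R-related.
So F validates K, KB, KTB, S5. The strongest is S5.

S5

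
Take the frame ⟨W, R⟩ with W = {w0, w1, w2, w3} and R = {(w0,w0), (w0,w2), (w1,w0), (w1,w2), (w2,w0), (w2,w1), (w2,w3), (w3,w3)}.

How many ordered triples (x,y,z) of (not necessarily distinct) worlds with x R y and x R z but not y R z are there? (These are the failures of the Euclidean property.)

8

Enumerating: (w0,w2,w2), (w1,w2,w2), (w2,w0,w1), (w2,w0,w3), (w2,w1,w1), (w2,w1,w3), (w2,w3,w0), (w2,w3,w1).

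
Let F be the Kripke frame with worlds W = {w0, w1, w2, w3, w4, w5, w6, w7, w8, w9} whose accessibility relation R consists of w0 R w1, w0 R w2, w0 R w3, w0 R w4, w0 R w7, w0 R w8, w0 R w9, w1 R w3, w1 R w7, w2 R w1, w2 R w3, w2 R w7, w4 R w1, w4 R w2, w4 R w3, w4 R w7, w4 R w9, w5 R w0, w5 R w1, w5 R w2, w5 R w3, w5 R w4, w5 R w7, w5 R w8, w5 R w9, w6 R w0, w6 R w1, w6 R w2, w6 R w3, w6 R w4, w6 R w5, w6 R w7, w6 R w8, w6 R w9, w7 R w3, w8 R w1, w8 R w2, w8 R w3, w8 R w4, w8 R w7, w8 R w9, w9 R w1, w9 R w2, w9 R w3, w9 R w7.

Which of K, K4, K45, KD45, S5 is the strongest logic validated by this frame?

Transitive (axiom 4): yes — every two-step R-path is closed by a direct edge.
Euclidean (axiom 5): no — w0 R w1 and w0 R w2, but not w1 R w2.
Serial (axiom D): no — w3 has no R-successor.
Reflexive (axiom T): no — w0 is not related to itself.
So F validates K, K4; K45 would additionally require R to be Euclidean. The strongest is K4.

K4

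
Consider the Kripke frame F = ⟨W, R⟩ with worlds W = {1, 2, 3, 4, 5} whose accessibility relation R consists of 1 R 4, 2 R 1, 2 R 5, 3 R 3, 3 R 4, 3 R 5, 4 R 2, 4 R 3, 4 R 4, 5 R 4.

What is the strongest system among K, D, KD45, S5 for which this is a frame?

D

Serial (axiom D): yes — every world has a successor (e.g. 1 R 4).
Euclidean (axiom 5): no — 2 R 1 and 2 R 5, but not 1 R 5.
Transitive (axiom 4): no — 1 R 4 and 4 R 2, but not 1 R 2.
Reflexive (axiom T): no — 1 is not related to itself.
So F validates K, D; KD45 would additionally require R to be Euclidean and transitive. The strongest is D.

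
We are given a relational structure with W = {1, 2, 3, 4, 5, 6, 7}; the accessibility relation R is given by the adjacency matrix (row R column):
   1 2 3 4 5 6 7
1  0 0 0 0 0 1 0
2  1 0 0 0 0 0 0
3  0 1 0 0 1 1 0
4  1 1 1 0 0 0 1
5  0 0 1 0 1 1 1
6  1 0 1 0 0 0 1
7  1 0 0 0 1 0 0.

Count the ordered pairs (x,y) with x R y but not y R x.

9

Enumerating: (2,1), (3,2), (4,1), (4,2), (4,3), (4,7), (5,6), (6,7), (7,1).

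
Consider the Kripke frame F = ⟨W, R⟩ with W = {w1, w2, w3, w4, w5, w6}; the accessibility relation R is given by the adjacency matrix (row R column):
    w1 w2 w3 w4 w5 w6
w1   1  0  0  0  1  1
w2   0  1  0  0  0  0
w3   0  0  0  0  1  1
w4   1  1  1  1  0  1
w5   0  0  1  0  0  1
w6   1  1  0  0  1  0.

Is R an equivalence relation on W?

Reflexive: no — w3 is not related to itself.
Symmetric: no — w1 R w5 but not w5 R w1.
Transitive: no — w1 R w5 and w5 R w3, but not w1 R w3.
So R is not an equivalence relation.

No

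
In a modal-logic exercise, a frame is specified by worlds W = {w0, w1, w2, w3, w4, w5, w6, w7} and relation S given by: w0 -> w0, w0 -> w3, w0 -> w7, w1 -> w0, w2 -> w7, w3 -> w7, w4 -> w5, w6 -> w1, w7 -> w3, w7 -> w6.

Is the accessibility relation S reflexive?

No

Reflexive: no — w1 is not related to itself.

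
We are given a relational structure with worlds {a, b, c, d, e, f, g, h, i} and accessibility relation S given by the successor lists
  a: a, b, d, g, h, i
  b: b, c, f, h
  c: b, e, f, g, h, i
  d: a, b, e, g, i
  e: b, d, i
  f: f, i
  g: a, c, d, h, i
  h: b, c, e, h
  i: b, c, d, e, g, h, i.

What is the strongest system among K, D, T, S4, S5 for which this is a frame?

Serial (axiom D): yes — every world has a successor (e.g. a S a).
Reflexive (axiom T): no — c is not related to itself.
Transitive (axiom 4): no — a S b and b S c, but not a S c.
Euclidean (axiom 5): no — a S b and a S d, but not b S d.
So F validates K, D; T would additionally require S to be reflexive. The strongest is D.

D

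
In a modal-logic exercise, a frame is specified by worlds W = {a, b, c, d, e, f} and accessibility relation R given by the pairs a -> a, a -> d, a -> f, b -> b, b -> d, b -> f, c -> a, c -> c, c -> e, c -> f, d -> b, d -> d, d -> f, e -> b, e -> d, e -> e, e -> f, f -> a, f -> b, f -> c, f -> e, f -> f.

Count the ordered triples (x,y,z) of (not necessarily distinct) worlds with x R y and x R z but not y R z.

Enumerating: (a,d,a), (a,f,d), (b,f,d), (c,a,c), (c,a,e), (c,e,a), (c,e,c), (d,f,d), (e,b,e), (e,d,e), (e,f,d), (f,a,b), … and 8 more.
Total: 20.

20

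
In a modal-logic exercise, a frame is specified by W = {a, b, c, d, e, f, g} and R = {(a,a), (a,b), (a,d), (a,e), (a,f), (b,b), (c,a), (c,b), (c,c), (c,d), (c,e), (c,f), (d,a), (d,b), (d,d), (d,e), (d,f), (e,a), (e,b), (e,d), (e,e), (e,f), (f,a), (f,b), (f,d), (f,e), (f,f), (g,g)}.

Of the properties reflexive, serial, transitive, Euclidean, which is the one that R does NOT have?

Reflexive: yes — every world is R-related to itself.
Serial: yes — every world has a successor (e.g. a R a).
Transitive: yes — every two-step R-path is closed by a direct edge.
Euclidean: no — a R b and a R d, but not b R d.
Only Euclidean fails.

Euclidean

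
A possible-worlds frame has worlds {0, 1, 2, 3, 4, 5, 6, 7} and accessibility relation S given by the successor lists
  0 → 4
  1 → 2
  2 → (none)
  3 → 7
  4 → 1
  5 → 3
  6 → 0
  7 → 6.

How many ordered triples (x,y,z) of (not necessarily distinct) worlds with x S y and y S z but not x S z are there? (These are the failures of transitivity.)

6

Enumerating: (0,4,1), (3,7,6), (4,1,2), (5,3,7), (6,0,4), (7,6,0).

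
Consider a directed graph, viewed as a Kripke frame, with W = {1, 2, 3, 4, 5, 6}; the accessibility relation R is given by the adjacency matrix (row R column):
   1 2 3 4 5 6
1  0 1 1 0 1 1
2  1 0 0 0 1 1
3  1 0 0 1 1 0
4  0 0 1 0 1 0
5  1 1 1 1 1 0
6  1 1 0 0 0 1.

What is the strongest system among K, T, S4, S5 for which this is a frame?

K

Reflexive (axiom T): no — 1 is not related to itself.
Transitive (axiom 4): no — 1 R 3 and 3 R 4, but not 1 R 4.
Euclidean (axiom 5): no — 1 R 2 and 1 R 3, but not 2 R 3.
So F validates K; T would additionally require R to be reflexive. The strongest is K.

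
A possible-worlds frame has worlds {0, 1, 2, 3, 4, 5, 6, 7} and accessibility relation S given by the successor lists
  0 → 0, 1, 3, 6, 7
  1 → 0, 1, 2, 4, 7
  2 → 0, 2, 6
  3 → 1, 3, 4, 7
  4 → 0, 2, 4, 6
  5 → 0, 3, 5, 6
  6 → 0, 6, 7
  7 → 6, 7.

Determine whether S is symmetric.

Symmetric: no — 0 S 3 but not 3 S 0.

No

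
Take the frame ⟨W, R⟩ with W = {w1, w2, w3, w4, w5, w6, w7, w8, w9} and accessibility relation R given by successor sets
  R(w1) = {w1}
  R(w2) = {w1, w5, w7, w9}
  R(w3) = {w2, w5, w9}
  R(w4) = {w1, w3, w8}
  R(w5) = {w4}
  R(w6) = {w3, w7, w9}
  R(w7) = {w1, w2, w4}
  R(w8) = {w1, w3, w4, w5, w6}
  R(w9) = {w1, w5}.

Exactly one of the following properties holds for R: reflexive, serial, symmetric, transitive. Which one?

Reflexive: no — w2 is not related to itself.
Serial: yes — every world has a successor (e.g. w1 R w1).
Symmetric: no — w2 R w1 but not w1 R w2.
Transitive: no — w2 R w5 and w5 R w4, but not w2 R w4.
Only serial holds.

serial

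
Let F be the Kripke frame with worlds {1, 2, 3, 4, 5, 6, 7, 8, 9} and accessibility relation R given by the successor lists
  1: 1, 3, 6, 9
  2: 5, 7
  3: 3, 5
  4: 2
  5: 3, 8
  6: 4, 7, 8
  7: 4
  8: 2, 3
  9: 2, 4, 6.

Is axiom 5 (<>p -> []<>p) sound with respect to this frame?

No

Axiom 5 corresponds to the accessibility relation being Euclidean.
Euclidean: no — 1 R 3 and 1 R 6, but not 3 R 6.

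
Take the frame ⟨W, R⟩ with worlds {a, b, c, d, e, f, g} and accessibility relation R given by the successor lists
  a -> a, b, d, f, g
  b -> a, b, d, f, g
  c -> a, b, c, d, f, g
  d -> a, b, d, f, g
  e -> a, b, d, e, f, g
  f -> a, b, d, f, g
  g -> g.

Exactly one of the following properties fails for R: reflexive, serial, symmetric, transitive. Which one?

symmetric

Reflexive: yes — every world is R-related to itself.
Serial: yes — every world has a successor (e.g. a R a).
Symmetric: no — a R g but not g R a.
Transitive: yes — every two-step R-path is closed by a direct edge.
Only symmetric fails.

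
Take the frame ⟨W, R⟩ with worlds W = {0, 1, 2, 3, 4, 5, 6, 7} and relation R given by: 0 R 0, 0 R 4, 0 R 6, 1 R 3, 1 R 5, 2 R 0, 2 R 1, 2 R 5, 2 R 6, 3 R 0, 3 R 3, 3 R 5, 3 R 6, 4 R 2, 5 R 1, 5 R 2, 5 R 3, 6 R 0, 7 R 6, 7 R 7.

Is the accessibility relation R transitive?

No

Transitive: no — 0 R 4 and 4 R 2, but not 0 R 2.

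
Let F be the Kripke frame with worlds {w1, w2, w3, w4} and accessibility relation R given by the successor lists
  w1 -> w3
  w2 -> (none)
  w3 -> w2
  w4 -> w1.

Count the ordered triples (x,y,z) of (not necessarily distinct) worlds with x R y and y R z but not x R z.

Enumerating: (w1,w3,w2), (w4,w1,w3).

2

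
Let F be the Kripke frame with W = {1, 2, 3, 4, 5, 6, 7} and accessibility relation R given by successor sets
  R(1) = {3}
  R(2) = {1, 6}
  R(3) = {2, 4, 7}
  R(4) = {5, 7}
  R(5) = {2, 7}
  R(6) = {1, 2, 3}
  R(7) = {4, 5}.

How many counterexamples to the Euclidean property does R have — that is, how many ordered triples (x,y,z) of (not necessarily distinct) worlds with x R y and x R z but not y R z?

26

Enumerating: (1,3,3), (2,1,1), (2,1,6), (2,6,6), (3,2,2), (3,2,4), (3,2,7), (3,4,2), (3,4,4), (3,7,2), (3,7,7), (4,5,5), … and 14 more.
Total: 26.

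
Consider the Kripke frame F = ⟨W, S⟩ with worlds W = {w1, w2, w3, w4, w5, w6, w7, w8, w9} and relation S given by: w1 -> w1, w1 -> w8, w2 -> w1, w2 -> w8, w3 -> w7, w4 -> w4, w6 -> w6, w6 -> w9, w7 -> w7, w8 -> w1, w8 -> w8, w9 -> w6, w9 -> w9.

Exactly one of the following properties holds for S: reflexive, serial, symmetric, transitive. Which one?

transitive

Reflexive: no — w2 is not related to itself.
Serial: no — w5 has no S-successor.
Symmetric: no — w2 S w1 but not w1 S w2.
Transitive: yes — every two-step S-path is closed by a direct edge.
Only transitive holds.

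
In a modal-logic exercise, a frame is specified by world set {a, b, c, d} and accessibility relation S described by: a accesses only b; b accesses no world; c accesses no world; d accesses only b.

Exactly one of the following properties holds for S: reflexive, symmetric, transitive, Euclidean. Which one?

Reflexive: no — a is not related to itself.
Symmetric: no — a S b but not b S a.
Transitive: yes — every two-step S-path is closed by a direct edge.
Euclidean: no — a S b and a S b, but not b S b.
Only transitive holds.

transitive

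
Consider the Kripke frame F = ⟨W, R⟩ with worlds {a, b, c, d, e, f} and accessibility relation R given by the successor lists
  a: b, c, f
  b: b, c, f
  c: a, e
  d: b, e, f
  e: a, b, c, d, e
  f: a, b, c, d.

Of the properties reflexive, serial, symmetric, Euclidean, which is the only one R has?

serial

Reflexive: no — a is not related to itself.
Serial: yes — every world has a successor (e.g. a R b).
Symmetric: no — a R b but not b R a.
Euclidean: no — a R c and a R b, but not c R b.
Only serial holds.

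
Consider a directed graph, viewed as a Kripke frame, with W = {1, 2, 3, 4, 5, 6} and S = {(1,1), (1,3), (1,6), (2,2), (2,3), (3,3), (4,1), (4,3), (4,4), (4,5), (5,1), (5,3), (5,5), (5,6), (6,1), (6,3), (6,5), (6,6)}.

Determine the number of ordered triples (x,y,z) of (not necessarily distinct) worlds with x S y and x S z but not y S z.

Enumerating: (1,3,1), (1,3,6), (2,3,2), (4,1,4), (4,1,5), (4,3,1), (4,3,4), (4,3,5), (4,5,4), (5,1,5), (5,3,1), (5,3,5), (5,3,6), (6,1,5), (6,3,1), (6,3,5), (6,3,6).

17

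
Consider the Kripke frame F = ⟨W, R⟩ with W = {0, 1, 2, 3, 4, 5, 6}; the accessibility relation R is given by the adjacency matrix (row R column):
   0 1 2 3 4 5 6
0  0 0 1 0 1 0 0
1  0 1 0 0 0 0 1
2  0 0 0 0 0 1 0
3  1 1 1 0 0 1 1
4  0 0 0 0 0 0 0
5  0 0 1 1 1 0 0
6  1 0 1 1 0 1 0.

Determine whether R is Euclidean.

Euclidean: no — 0 R 2 and 0 R 4, but not 2 R 4.

No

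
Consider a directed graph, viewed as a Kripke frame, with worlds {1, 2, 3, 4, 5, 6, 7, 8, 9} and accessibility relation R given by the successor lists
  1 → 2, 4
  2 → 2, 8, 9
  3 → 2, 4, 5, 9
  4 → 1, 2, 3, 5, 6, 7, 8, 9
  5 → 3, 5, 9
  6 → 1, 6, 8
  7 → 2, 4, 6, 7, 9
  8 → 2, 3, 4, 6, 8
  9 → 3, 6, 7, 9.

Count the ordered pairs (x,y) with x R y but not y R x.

Enumerating: (1,2), (2,9), (3,2), (4,2), (4,5), (4,6), (4,9), (5,9), (6,1), (7,2), (7,6), (8,3), (9,6).

13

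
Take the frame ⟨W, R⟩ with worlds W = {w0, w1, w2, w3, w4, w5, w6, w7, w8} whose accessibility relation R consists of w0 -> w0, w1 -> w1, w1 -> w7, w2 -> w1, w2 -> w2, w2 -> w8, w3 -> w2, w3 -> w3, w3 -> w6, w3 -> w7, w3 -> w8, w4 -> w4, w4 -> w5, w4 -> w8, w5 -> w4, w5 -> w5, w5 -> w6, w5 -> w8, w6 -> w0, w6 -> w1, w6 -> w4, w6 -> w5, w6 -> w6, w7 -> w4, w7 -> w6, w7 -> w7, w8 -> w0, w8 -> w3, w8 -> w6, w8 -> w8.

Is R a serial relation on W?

Serial: yes — every world has a successor (e.g. w0 R w0).

Yes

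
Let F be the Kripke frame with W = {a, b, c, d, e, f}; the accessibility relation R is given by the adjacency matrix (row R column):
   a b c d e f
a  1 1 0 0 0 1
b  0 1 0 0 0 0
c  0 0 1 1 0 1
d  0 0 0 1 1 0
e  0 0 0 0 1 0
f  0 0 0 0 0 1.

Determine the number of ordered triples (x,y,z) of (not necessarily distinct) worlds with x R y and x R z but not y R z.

Enumerating: (a,b,a), (a,b,f), (a,f,a), (a,f,b), (c,d,c), (c,d,f), (c,f,c), (c,f,d), (d,e,d).

9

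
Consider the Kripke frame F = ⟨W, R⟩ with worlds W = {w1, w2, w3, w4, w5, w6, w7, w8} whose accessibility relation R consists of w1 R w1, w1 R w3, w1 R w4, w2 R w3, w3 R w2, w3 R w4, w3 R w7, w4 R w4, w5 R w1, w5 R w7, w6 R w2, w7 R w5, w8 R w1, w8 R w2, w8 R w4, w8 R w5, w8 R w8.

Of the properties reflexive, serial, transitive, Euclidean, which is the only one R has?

Reflexive: no — w2 is not related to itself.
Serial: yes — every world has a successor (e.g. w1 R w1).
Transitive: no — w1 R w3 and w3 R w2, but not w1 R w2.
Euclidean: no — w1 R w4 and w1 R w3, but not w4 R w3.
Only serial holds.

serial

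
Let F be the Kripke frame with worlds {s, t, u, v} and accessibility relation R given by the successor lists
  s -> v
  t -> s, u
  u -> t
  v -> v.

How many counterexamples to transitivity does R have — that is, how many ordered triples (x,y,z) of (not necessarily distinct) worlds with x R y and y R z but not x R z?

4

Enumerating: (t,s,v), (t,u,t), (u,t,s), (u,t,u).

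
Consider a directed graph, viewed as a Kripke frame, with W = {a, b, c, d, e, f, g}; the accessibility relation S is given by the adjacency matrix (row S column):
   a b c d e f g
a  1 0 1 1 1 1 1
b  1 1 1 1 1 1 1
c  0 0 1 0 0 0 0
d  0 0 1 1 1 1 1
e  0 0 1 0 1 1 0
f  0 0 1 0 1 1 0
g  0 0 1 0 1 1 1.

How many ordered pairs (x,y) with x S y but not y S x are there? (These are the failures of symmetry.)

Enumerating: (a,c), (a,d), (a,e), (a,f), (a,g), (b,a), (b,c), (b,d), (b,e), (b,f), (b,g), (d,c), … and 8 more.
Total: 20.

20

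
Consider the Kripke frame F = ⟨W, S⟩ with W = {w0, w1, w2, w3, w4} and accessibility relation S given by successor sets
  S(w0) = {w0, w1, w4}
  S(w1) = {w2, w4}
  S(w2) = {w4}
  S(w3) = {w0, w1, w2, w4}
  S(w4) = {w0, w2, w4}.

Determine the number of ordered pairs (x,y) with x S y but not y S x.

Enumerating: (w0,w1), (w1,w2), (w1,w4), (w3,w0), (w3,w1), (w3,w2), (w3,w4).

7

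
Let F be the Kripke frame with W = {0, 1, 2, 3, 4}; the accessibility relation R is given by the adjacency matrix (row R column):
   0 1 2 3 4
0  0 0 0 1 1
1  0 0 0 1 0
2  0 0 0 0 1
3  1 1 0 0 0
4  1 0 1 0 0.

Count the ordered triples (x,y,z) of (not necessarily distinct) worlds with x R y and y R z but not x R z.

14

Enumerating: (0,3,0), (0,3,1), (0,4,0), (0,4,2), (1,3,0), (1,3,1), (2,4,0), (2,4,2), (3,0,3), (3,0,4), (3,1,3), (4,0,3), (4,0,4), (4,2,4).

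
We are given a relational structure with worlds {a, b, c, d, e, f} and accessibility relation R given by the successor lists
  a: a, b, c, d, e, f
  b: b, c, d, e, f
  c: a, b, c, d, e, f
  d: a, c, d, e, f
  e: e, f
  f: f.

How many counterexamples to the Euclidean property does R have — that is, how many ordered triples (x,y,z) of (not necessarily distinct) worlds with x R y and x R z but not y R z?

Enumerating: (a,b,a), (a,d,b), (a,e,a), (a,e,b), (a,e,c), (a,e,d), (a,f,a), (a,f,b), (a,f,c), (a,f,d), (a,f,e), (b,d,b), … and 26 more.
Total: 38.

38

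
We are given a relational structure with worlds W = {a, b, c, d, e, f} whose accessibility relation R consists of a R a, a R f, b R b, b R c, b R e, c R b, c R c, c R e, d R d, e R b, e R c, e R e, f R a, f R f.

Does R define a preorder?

Yes

Reflexive: yes — every world is R-related to itself.
Transitive: yes — every two-step R-path is closed by a direct edge.
So R is a preorder.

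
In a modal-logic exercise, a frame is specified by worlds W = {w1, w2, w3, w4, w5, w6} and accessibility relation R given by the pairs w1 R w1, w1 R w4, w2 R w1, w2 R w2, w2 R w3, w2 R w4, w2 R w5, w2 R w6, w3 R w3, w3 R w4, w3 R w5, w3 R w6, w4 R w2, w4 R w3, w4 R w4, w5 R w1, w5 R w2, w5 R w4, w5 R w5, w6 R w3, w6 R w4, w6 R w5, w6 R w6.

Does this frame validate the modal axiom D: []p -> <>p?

Yes

Axiom D corresponds to the accessibility relation being serial.
Serial: yes — every world has a successor (e.g. w1 R w1).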